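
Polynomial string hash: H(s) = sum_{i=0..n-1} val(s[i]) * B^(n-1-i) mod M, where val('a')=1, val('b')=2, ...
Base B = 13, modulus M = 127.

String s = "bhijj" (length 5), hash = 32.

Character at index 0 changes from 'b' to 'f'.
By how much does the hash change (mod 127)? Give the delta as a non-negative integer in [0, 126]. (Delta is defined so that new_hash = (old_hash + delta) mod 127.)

Answer: 71

Derivation:
Delta formula: (val(new) - val(old)) * B^(n-1-k) mod M
  val('f') - val('b') = 6 - 2 = 4
  B^(n-1-k) = 13^4 mod 127 = 113
  Delta = 4 * 113 mod 127 = 71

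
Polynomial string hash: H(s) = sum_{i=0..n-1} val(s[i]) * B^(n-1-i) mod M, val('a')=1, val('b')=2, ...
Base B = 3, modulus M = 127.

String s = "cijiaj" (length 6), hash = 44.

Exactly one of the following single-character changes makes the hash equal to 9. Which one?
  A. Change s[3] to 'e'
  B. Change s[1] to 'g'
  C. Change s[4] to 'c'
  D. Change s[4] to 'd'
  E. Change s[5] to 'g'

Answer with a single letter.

Answer: B

Derivation:
Option A: s[3]='i'->'e', delta=(5-9)*3^2 mod 127 = 91, hash=44+91 mod 127 = 8
Option B: s[1]='i'->'g', delta=(7-9)*3^4 mod 127 = 92, hash=44+92 mod 127 = 9 <-- target
Option C: s[4]='a'->'c', delta=(3-1)*3^1 mod 127 = 6, hash=44+6 mod 127 = 50
Option D: s[4]='a'->'d', delta=(4-1)*3^1 mod 127 = 9, hash=44+9 mod 127 = 53
Option E: s[5]='j'->'g', delta=(7-10)*3^0 mod 127 = 124, hash=44+124 mod 127 = 41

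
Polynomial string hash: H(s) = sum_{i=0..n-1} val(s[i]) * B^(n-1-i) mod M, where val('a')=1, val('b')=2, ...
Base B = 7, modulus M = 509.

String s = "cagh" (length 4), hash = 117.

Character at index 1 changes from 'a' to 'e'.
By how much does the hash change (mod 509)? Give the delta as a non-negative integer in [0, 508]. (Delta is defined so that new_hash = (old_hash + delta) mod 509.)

Delta formula: (val(new) - val(old)) * B^(n-1-k) mod M
  val('e') - val('a') = 5 - 1 = 4
  B^(n-1-k) = 7^2 mod 509 = 49
  Delta = 4 * 49 mod 509 = 196

Answer: 196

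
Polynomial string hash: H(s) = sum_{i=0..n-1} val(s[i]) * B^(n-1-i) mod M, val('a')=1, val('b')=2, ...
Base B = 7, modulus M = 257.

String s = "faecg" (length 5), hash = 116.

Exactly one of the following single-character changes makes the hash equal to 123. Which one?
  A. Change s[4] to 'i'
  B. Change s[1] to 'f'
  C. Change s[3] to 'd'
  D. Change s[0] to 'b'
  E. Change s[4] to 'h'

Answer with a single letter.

Option A: s[4]='g'->'i', delta=(9-7)*7^0 mod 257 = 2, hash=116+2 mod 257 = 118
Option B: s[1]='a'->'f', delta=(6-1)*7^3 mod 257 = 173, hash=116+173 mod 257 = 32
Option C: s[3]='c'->'d', delta=(4-3)*7^1 mod 257 = 7, hash=116+7 mod 257 = 123 <-- target
Option D: s[0]='f'->'b', delta=(2-6)*7^4 mod 257 = 162, hash=116+162 mod 257 = 21
Option E: s[4]='g'->'h', delta=(8-7)*7^0 mod 257 = 1, hash=116+1 mod 257 = 117

Answer: C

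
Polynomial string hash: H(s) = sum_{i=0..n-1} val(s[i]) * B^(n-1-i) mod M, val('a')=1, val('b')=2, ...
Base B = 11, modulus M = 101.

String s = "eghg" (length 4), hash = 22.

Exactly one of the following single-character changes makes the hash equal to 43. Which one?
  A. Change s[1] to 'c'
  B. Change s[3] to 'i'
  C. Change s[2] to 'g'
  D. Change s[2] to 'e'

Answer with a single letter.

Answer: A

Derivation:
Option A: s[1]='g'->'c', delta=(3-7)*11^2 mod 101 = 21, hash=22+21 mod 101 = 43 <-- target
Option B: s[3]='g'->'i', delta=(9-7)*11^0 mod 101 = 2, hash=22+2 mod 101 = 24
Option C: s[2]='h'->'g', delta=(7-8)*11^1 mod 101 = 90, hash=22+90 mod 101 = 11
Option D: s[2]='h'->'e', delta=(5-8)*11^1 mod 101 = 68, hash=22+68 mod 101 = 90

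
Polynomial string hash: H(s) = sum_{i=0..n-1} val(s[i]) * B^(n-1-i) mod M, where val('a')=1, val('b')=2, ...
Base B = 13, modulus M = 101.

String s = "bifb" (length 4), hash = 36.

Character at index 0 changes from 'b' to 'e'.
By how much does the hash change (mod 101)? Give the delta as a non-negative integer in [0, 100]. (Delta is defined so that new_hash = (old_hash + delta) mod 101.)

Answer: 26

Derivation:
Delta formula: (val(new) - val(old)) * B^(n-1-k) mod M
  val('e') - val('b') = 5 - 2 = 3
  B^(n-1-k) = 13^3 mod 101 = 76
  Delta = 3 * 76 mod 101 = 26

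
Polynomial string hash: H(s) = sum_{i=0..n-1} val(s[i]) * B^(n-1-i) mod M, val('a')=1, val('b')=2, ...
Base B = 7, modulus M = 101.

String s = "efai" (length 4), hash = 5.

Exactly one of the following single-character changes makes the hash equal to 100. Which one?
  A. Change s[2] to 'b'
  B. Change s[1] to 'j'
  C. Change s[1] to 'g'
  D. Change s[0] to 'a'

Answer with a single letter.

Answer: B

Derivation:
Option A: s[2]='a'->'b', delta=(2-1)*7^1 mod 101 = 7, hash=5+7 mod 101 = 12
Option B: s[1]='f'->'j', delta=(10-6)*7^2 mod 101 = 95, hash=5+95 mod 101 = 100 <-- target
Option C: s[1]='f'->'g', delta=(7-6)*7^2 mod 101 = 49, hash=5+49 mod 101 = 54
Option D: s[0]='e'->'a', delta=(1-5)*7^3 mod 101 = 42, hash=5+42 mod 101 = 47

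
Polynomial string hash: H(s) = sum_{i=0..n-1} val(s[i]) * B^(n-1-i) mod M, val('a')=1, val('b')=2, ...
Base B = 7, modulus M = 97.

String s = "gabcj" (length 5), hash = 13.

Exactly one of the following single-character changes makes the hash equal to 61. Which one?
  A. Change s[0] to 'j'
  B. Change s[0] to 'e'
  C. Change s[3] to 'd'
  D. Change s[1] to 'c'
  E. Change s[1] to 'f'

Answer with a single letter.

Answer: B

Derivation:
Option A: s[0]='g'->'j', delta=(10-7)*7^4 mod 97 = 25, hash=13+25 mod 97 = 38
Option B: s[0]='g'->'e', delta=(5-7)*7^4 mod 97 = 48, hash=13+48 mod 97 = 61 <-- target
Option C: s[3]='c'->'d', delta=(4-3)*7^1 mod 97 = 7, hash=13+7 mod 97 = 20
Option D: s[1]='a'->'c', delta=(3-1)*7^3 mod 97 = 7, hash=13+7 mod 97 = 20
Option E: s[1]='a'->'f', delta=(6-1)*7^3 mod 97 = 66, hash=13+66 mod 97 = 79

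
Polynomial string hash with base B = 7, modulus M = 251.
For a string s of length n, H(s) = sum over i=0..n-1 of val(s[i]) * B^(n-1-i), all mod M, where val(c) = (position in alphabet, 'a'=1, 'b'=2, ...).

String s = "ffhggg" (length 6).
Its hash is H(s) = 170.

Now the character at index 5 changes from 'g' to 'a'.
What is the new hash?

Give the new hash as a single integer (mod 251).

val('g') = 7, val('a') = 1
Position k = 5, exponent = n-1-k = 0
B^0 mod M = 7^0 mod 251 = 1
Delta = (1 - 7) * 1 mod 251 = 245
New hash = (170 + 245) mod 251 = 164

Answer: 164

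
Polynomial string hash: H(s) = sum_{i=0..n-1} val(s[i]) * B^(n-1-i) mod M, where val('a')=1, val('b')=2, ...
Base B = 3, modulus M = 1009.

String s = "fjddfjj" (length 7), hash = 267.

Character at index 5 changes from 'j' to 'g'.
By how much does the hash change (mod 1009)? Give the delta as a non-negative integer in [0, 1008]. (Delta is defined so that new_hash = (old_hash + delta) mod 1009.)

Answer: 1000

Derivation:
Delta formula: (val(new) - val(old)) * B^(n-1-k) mod M
  val('g') - val('j') = 7 - 10 = -3
  B^(n-1-k) = 3^1 mod 1009 = 3
  Delta = -3 * 3 mod 1009 = 1000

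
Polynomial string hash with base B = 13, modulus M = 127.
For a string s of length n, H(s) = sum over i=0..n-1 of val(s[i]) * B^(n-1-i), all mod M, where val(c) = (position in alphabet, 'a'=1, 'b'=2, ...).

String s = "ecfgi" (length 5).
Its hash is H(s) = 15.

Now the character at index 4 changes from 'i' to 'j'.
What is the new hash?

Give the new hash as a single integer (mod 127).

val('i') = 9, val('j') = 10
Position k = 4, exponent = n-1-k = 0
B^0 mod M = 13^0 mod 127 = 1
Delta = (10 - 9) * 1 mod 127 = 1
New hash = (15 + 1) mod 127 = 16

Answer: 16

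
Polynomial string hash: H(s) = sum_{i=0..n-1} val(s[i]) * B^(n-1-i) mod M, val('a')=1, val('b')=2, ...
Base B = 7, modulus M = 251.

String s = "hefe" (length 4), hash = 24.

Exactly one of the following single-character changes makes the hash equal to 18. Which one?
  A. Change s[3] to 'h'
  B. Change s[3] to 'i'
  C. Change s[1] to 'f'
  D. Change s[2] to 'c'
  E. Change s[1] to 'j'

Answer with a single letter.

Option A: s[3]='e'->'h', delta=(8-5)*7^0 mod 251 = 3, hash=24+3 mod 251 = 27
Option B: s[3]='e'->'i', delta=(9-5)*7^0 mod 251 = 4, hash=24+4 mod 251 = 28
Option C: s[1]='e'->'f', delta=(6-5)*7^2 mod 251 = 49, hash=24+49 mod 251 = 73
Option D: s[2]='f'->'c', delta=(3-6)*7^1 mod 251 = 230, hash=24+230 mod 251 = 3
Option E: s[1]='e'->'j', delta=(10-5)*7^2 mod 251 = 245, hash=24+245 mod 251 = 18 <-- target

Answer: E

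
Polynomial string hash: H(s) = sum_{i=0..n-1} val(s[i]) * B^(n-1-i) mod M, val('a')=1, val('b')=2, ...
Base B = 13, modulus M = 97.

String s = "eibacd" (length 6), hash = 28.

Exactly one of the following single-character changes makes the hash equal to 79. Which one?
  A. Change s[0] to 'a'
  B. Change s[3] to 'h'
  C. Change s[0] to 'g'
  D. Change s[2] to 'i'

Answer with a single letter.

Answer: C

Derivation:
Option A: s[0]='e'->'a', delta=(1-5)*13^5 mod 97 = 92, hash=28+92 mod 97 = 23
Option B: s[3]='a'->'h', delta=(8-1)*13^2 mod 97 = 19, hash=28+19 mod 97 = 47
Option C: s[0]='e'->'g', delta=(7-5)*13^5 mod 97 = 51, hash=28+51 mod 97 = 79 <-- target
Option D: s[2]='b'->'i', delta=(9-2)*13^3 mod 97 = 53, hash=28+53 mod 97 = 81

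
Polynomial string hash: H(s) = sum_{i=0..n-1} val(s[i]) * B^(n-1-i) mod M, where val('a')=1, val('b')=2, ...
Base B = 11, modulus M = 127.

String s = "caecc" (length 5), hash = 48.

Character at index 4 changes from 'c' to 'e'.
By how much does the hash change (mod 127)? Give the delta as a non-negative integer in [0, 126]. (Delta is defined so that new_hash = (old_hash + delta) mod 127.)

Delta formula: (val(new) - val(old)) * B^(n-1-k) mod M
  val('e') - val('c') = 5 - 3 = 2
  B^(n-1-k) = 11^0 mod 127 = 1
  Delta = 2 * 1 mod 127 = 2

Answer: 2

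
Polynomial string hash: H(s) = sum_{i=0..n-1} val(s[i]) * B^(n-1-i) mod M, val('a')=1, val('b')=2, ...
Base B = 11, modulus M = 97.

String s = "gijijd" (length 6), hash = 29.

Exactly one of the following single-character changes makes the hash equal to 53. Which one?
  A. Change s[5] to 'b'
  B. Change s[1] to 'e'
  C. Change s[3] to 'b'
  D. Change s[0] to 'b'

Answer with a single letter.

Option A: s[5]='d'->'b', delta=(2-4)*11^0 mod 97 = 95, hash=29+95 mod 97 = 27
Option B: s[1]='i'->'e', delta=(5-9)*11^4 mod 97 = 24, hash=29+24 mod 97 = 53 <-- target
Option C: s[3]='i'->'b', delta=(2-9)*11^2 mod 97 = 26, hash=29+26 mod 97 = 55
Option D: s[0]='g'->'b', delta=(2-7)*11^5 mod 97 = 39, hash=29+39 mod 97 = 68

Answer: B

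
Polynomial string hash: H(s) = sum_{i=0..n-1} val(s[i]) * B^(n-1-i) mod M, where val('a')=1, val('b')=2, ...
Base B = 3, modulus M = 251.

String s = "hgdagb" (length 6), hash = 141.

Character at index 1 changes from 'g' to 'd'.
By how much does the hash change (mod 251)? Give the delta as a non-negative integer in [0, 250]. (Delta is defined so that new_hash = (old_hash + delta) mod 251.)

Answer: 8

Derivation:
Delta formula: (val(new) - val(old)) * B^(n-1-k) mod M
  val('d') - val('g') = 4 - 7 = -3
  B^(n-1-k) = 3^4 mod 251 = 81
  Delta = -3 * 81 mod 251 = 8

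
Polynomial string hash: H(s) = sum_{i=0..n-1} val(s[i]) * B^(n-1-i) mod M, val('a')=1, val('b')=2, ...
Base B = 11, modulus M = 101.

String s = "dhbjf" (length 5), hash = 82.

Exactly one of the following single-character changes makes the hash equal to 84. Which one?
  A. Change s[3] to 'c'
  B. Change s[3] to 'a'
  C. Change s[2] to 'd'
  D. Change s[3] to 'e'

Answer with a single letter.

Answer: B

Derivation:
Option A: s[3]='j'->'c', delta=(3-10)*11^1 mod 101 = 24, hash=82+24 mod 101 = 5
Option B: s[3]='j'->'a', delta=(1-10)*11^1 mod 101 = 2, hash=82+2 mod 101 = 84 <-- target
Option C: s[2]='b'->'d', delta=(4-2)*11^2 mod 101 = 40, hash=82+40 mod 101 = 21
Option D: s[3]='j'->'e', delta=(5-10)*11^1 mod 101 = 46, hash=82+46 mod 101 = 27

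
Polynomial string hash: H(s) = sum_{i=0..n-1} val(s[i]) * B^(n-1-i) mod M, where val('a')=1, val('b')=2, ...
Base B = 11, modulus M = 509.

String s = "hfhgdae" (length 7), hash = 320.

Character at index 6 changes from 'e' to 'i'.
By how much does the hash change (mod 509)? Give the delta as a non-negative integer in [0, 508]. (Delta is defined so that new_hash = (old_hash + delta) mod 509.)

Answer: 4

Derivation:
Delta formula: (val(new) - val(old)) * B^(n-1-k) mod M
  val('i') - val('e') = 9 - 5 = 4
  B^(n-1-k) = 11^0 mod 509 = 1
  Delta = 4 * 1 mod 509 = 4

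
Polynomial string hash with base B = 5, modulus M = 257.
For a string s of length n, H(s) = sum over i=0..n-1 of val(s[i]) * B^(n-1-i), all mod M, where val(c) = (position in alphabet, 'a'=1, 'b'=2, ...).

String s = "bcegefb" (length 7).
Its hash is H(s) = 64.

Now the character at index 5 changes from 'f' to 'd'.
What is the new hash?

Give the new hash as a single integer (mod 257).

val('f') = 6, val('d') = 4
Position k = 5, exponent = n-1-k = 1
B^1 mod M = 5^1 mod 257 = 5
Delta = (4 - 6) * 5 mod 257 = 247
New hash = (64 + 247) mod 257 = 54

Answer: 54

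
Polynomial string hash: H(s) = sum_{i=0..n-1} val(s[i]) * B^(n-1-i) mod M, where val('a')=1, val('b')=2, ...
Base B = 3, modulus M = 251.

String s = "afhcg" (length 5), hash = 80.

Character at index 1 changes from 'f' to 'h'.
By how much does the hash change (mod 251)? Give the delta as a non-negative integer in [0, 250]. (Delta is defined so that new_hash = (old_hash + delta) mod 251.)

Delta formula: (val(new) - val(old)) * B^(n-1-k) mod M
  val('h') - val('f') = 8 - 6 = 2
  B^(n-1-k) = 3^3 mod 251 = 27
  Delta = 2 * 27 mod 251 = 54

Answer: 54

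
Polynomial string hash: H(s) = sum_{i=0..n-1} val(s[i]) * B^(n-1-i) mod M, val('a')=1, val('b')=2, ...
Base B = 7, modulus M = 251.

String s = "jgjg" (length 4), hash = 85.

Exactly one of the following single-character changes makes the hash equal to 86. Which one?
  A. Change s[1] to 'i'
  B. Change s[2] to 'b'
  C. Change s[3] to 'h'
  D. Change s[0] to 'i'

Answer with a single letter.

Answer: C

Derivation:
Option A: s[1]='g'->'i', delta=(9-7)*7^2 mod 251 = 98, hash=85+98 mod 251 = 183
Option B: s[2]='j'->'b', delta=(2-10)*7^1 mod 251 = 195, hash=85+195 mod 251 = 29
Option C: s[3]='g'->'h', delta=(8-7)*7^0 mod 251 = 1, hash=85+1 mod 251 = 86 <-- target
Option D: s[0]='j'->'i', delta=(9-10)*7^3 mod 251 = 159, hash=85+159 mod 251 = 244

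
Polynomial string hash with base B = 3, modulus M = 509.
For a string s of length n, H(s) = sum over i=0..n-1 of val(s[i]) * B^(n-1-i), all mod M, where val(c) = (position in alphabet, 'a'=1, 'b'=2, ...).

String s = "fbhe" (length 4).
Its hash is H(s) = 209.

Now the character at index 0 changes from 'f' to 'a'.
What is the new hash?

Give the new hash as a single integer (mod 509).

val('f') = 6, val('a') = 1
Position k = 0, exponent = n-1-k = 3
B^3 mod M = 3^3 mod 509 = 27
Delta = (1 - 6) * 27 mod 509 = 374
New hash = (209 + 374) mod 509 = 74

Answer: 74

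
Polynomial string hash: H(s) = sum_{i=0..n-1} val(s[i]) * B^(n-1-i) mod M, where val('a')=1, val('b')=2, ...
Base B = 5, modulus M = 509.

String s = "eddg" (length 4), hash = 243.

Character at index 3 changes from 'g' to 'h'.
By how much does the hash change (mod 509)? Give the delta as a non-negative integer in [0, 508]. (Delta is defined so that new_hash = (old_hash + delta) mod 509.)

Delta formula: (val(new) - val(old)) * B^(n-1-k) mod M
  val('h') - val('g') = 8 - 7 = 1
  B^(n-1-k) = 5^0 mod 509 = 1
  Delta = 1 * 1 mod 509 = 1

Answer: 1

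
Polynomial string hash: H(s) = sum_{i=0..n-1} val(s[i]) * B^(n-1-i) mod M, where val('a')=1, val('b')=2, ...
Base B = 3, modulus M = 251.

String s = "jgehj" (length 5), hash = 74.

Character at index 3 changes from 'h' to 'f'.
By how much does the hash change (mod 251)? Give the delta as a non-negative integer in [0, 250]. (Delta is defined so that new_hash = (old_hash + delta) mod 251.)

Delta formula: (val(new) - val(old)) * B^(n-1-k) mod M
  val('f') - val('h') = 6 - 8 = -2
  B^(n-1-k) = 3^1 mod 251 = 3
  Delta = -2 * 3 mod 251 = 245

Answer: 245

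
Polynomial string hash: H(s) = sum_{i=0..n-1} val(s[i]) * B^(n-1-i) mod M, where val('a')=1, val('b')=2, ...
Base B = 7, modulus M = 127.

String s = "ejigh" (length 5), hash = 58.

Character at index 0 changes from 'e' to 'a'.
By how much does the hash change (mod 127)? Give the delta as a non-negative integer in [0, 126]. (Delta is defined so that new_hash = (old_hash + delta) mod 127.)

Answer: 48

Derivation:
Delta formula: (val(new) - val(old)) * B^(n-1-k) mod M
  val('a') - val('e') = 1 - 5 = -4
  B^(n-1-k) = 7^4 mod 127 = 115
  Delta = -4 * 115 mod 127 = 48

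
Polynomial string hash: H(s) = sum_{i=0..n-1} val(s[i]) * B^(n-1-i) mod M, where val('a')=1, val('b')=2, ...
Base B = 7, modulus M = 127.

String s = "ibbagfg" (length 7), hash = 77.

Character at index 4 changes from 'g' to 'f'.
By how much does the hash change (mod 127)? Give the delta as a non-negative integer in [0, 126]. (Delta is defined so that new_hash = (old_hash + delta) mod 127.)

Delta formula: (val(new) - val(old)) * B^(n-1-k) mod M
  val('f') - val('g') = 6 - 7 = -1
  B^(n-1-k) = 7^2 mod 127 = 49
  Delta = -1 * 49 mod 127 = 78

Answer: 78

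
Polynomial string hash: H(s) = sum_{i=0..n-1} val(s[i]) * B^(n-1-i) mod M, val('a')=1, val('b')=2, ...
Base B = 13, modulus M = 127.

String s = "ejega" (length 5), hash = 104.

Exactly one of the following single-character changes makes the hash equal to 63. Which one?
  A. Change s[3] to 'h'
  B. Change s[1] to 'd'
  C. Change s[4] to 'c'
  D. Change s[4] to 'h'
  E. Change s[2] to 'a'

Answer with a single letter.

Answer: E

Derivation:
Option A: s[3]='g'->'h', delta=(8-7)*13^1 mod 127 = 13, hash=104+13 mod 127 = 117
Option B: s[1]='j'->'d', delta=(4-10)*13^3 mod 127 = 26, hash=104+26 mod 127 = 3
Option C: s[4]='a'->'c', delta=(3-1)*13^0 mod 127 = 2, hash=104+2 mod 127 = 106
Option D: s[4]='a'->'h', delta=(8-1)*13^0 mod 127 = 7, hash=104+7 mod 127 = 111
Option E: s[2]='e'->'a', delta=(1-5)*13^2 mod 127 = 86, hash=104+86 mod 127 = 63 <-- target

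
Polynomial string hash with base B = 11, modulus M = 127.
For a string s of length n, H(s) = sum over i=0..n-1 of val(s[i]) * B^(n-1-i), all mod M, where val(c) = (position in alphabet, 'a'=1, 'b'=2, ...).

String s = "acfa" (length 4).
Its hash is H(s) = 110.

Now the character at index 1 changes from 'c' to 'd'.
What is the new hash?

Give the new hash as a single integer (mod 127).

val('c') = 3, val('d') = 4
Position k = 1, exponent = n-1-k = 2
B^2 mod M = 11^2 mod 127 = 121
Delta = (4 - 3) * 121 mod 127 = 121
New hash = (110 + 121) mod 127 = 104

Answer: 104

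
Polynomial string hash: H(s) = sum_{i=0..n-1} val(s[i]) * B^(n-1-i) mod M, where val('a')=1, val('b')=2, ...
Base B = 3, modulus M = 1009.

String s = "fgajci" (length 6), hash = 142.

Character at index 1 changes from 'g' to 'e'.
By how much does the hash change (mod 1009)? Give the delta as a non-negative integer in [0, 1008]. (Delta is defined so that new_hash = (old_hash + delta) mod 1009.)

Delta formula: (val(new) - val(old)) * B^(n-1-k) mod M
  val('e') - val('g') = 5 - 7 = -2
  B^(n-1-k) = 3^4 mod 1009 = 81
  Delta = -2 * 81 mod 1009 = 847

Answer: 847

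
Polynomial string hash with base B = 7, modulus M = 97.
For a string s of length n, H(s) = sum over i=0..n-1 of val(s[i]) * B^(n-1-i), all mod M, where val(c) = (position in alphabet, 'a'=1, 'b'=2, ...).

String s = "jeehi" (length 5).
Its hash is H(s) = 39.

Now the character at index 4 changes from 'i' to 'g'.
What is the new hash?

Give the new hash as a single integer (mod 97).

Answer: 37

Derivation:
val('i') = 9, val('g') = 7
Position k = 4, exponent = n-1-k = 0
B^0 mod M = 7^0 mod 97 = 1
Delta = (7 - 9) * 1 mod 97 = 95
New hash = (39 + 95) mod 97 = 37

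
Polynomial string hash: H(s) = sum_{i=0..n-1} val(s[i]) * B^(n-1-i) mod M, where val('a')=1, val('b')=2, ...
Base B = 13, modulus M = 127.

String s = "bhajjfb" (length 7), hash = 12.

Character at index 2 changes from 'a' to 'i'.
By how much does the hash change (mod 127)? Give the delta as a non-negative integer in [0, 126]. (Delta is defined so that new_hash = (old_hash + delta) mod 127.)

Answer: 15

Derivation:
Delta formula: (val(new) - val(old)) * B^(n-1-k) mod M
  val('i') - val('a') = 9 - 1 = 8
  B^(n-1-k) = 13^4 mod 127 = 113
  Delta = 8 * 113 mod 127 = 15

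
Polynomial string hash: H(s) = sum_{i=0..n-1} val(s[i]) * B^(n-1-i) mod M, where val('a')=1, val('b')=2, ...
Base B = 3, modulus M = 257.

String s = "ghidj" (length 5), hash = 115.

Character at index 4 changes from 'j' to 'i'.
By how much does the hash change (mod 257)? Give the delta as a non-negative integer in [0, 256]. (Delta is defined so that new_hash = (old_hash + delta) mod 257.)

Answer: 256

Derivation:
Delta formula: (val(new) - val(old)) * B^(n-1-k) mod M
  val('i') - val('j') = 9 - 10 = -1
  B^(n-1-k) = 3^0 mod 257 = 1
  Delta = -1 * 1 mod 257 = 256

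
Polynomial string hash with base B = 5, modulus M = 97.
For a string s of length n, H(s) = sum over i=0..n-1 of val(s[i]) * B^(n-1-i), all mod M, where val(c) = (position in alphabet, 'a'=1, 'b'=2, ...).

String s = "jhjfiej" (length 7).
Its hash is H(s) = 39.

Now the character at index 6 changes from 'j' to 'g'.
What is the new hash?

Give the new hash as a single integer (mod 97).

val('j') = 10, val('g') = 7
Position k = 6, exponent = n-1-k = 0
B^0 mod M = 5^0 mod 97 = 1
Delta = (7 - 10) * 1 mod 97 = 94
New hash = (39 + 94) mod 97 = 36

Answer: 36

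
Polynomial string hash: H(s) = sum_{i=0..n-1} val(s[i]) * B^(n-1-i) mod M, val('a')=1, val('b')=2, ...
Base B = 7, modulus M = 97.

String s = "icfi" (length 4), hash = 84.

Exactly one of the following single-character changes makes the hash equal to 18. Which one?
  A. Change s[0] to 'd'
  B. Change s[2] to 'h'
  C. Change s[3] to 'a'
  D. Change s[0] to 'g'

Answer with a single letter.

Answer: A

Derivation:
Option A: s[0]='i'->'d', delta=(4-9)*7^3 mod 97 = 31, hash=84+31 mod 97 = 18 <-- target
Option B: s[2]='f'->'h', delta=(8-6)*7^1 mod 97 = 14, hash=84+14 mod 97 = 1
Option C: s[3]='i'->'a', delta=(1-9)*7^0 mod 97 = 89, hash=84+89 mod 97 = 76
Option D: s[0]='i'->'g', delta=(7-9)*7^3 mod 97 = 90, hash=84+90 mod 97 = 77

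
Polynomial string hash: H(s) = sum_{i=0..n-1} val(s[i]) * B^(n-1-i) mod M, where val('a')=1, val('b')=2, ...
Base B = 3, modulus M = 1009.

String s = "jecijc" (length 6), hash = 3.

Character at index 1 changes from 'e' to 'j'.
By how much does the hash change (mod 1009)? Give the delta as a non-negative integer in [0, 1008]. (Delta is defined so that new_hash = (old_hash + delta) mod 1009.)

Answer: 405

Derivation:
Delta formula: (val(new) - val(old)) * B^(n-1-k) mod M
  val('j') - val('e') = 10 - 5 = 5
  B^(n-1-k) = 3^4 mod 1009 = 81
  Delta = 5 * 81 mod 1009 = 405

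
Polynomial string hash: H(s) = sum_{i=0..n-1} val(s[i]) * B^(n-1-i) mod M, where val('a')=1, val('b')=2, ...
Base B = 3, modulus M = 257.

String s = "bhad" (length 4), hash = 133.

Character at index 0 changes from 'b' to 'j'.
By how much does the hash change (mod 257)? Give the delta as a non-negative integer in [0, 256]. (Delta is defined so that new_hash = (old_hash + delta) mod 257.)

Answer: 216

Derivation:
Delta formula: (val(new) - val(old)) * B^(n-1-k) mod M
  val('j') - val('b') = 10 - 2 = 8
  B^(n-1-k) = 3^3 mod 257 = 27
  Delta = 8 * 27 mod 257 = 216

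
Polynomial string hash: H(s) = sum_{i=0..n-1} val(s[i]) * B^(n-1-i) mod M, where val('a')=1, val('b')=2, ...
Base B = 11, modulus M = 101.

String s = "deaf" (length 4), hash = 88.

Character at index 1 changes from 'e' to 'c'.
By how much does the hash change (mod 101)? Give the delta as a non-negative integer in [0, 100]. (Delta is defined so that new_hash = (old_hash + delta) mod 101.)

Answer: 61

Derivation:
Delta formula: (val(new) - val(old)) * B^(n-1-k) mod M
  val('c') - val('e') = 3 - 5 = -2
  B^(n-1-k) = 11^2 mod 101 = 20
  Delta = -2 * 20 mod 101 = 61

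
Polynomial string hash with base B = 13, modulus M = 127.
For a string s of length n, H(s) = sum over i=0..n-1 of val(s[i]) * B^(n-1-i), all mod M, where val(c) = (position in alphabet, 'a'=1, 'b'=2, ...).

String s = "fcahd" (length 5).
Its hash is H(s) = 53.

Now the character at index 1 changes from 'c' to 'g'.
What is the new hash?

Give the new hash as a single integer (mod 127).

Answer: 78

Derivation:
val('c') = 3, val('g') = 7
Position k = 1, exponent = n-1-k = 3
B^3 mod M = 13^3 mod 127 = 38
Delta = (7 - 3) * 38 mod 127 = 25
New hash = (53 + 25) mod 127 = 78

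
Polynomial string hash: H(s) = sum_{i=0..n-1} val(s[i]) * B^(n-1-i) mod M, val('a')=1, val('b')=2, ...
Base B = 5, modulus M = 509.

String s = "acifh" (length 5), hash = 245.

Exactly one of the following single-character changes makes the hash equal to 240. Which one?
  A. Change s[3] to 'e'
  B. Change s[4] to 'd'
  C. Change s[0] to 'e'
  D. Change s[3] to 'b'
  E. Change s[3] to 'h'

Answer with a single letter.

Option A: s[3]='f'->'e', delta=(5-6)*5^1 mod 509 = 504, hash=245+504 mod 509 = 240 <-- target
Option B: s[4]='h'->'d', delta=(4-8)*5^0 mod 509 = 505, hash=245+505 mod 509 = 241
Option C: s[0]='a'->'e', delta=(5-1)*5^4 mod 509 = 464, hash=245+464 mod 509 = 200
Option D: s[3]='f'->'b', delta=(2-6)*5^1 mod 509 = 489, hash=245+489 mod 509 = 225
Option E: s[3]='f'->'h', delta=(8-6)*5^1 mod 509 = 10, hash=245+10 mod 509 = 255

Answer: A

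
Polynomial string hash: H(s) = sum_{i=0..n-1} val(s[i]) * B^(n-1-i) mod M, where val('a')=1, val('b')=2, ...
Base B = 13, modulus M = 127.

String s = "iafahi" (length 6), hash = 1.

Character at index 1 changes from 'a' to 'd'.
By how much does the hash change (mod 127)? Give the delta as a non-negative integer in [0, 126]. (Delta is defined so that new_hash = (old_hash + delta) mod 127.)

Answer: 85

Derivation:
Delta formula: (val(new) - val(old)) * B^(n-1-k) mod M
  val('d') - val('a') = 4 - 1 = 3
  B^(n-1-k) = 13^4 mod 127 = 113
  Delta = 3 * 113 mod 127 = 85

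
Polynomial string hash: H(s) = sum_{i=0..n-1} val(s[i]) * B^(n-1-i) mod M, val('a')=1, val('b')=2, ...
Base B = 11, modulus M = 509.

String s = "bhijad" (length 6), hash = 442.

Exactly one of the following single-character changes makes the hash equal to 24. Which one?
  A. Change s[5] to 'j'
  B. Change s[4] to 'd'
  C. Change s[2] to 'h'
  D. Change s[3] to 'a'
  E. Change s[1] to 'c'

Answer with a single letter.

Answer: E

Derivation:
Option A: s[5]='d'->'j', delta=(10-4)*11^0 mod 509 = 6, hash=442+6 mod 509 = 448
Option B: s[4]='a'->'d', delta=(4-1)*11^1 mod 509 = 33, hash=442+33 mod 509 = 475
Option C: s[2]='i'->'h', delta=(8-9)*11^3 mod 509 = 196, hash=442+196 mod 509 = 129
Option D: s[3]='j'->'a', delta=(1-10)*11^2 mod 509 = 438, hash=442+438 mod 509 = 371
Option E: s[1]='h'->'c', delta=(3-8)*11^4 mod 509 = 91, hash=442+91 mod 509 = 24 <-- target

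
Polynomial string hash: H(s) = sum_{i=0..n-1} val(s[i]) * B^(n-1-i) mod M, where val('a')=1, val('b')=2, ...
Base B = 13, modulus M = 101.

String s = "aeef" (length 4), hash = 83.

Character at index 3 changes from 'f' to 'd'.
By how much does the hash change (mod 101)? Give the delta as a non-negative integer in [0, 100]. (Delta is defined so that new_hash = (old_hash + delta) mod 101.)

Delta formula: (val(new) - val(old)) * B^(n-1-k) mod M
  val('d') - val('f') = 4 - 6 = -2
  B^(n-1-k) = 13^0 mod 101 = 1
  Delta = -2 * 1 mod 101 = 99

Answer: 99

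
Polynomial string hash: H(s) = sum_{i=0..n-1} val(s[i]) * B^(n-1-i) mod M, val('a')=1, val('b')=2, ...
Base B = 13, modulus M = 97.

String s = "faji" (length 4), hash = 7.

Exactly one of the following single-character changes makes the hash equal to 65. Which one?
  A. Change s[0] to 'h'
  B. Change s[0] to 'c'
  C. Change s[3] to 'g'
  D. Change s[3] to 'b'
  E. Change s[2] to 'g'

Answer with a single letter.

Option A: s[0]='f'->'h', delta=(8-6)*13^3 mod 97 = 29, hash=7+29 mod 97 = 36
Option B: s[0]='f'->'c', delta=(3-6)*13^3 mod 97 = 5, hash=7+5 mod 97 = 12
Option C: s[3]='i'->'g', delta=(7-9)*13^0 mod 97 = 95, hash=7+95 mod 97 = 5
Option D: s[3]='i'->'b', delta=(2-9)*13^0 mod 97 = 90, hash=7+90 mod 97 = 0
Option E: s[2]='j'->'g', delta=(7-10)*13^1 mod 97 = 58, hash=7+58 mod 97 = 65 <-- target

Answer: E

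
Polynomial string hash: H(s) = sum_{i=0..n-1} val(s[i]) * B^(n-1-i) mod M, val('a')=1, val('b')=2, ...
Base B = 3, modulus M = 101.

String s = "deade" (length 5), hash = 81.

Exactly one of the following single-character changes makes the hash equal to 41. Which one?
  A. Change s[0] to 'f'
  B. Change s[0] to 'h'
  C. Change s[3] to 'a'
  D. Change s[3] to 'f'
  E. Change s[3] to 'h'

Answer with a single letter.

Option A: s[0]='d'->'f', delta=(6-4)*3^4 mod 101 = 61, hash=81+61 mod 101 = 41 <-- target
Option B: s[0]='d'->'h', delta=(8-4)*3^4 mod 101 = 21, hash=81+21 mod 101 = 1
Option C: s[3]='d'->'a', delta=(1-4)*3^1 mod 101 = 92, hash=81+92 mod 101 = 72
Option D: s[3]='d'->'f', delta=(6-4)*3^1 mod 101 = 6, hash=81+6 mod 101 = 87
Option E: s[3]='d'->'h', delta=(8-4)*3^1 mod 101 = 12, hash=81+12 mod 101 = 93

Answer: A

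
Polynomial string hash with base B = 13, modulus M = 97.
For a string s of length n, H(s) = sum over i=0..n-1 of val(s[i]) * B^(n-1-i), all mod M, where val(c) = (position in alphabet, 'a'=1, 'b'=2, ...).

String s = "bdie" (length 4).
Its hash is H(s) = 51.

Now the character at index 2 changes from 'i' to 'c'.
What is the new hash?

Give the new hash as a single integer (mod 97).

Answer: 70

Derivation:
val('i') = 9, val('c') = 3
Position k = 2, exponent = n-1-k = 1
B^1 mod M = 13^1 mod 97 = 13
Delta = (3 - 9) * 13 mod 97 = 19
New hash = (51 + 19) mod 97 = 70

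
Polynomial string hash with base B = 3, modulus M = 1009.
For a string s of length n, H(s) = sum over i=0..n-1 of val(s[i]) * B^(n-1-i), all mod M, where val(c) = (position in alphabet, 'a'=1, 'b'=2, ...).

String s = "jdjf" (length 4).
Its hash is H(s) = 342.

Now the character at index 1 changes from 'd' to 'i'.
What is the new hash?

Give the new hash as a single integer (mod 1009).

Answer: 387

Derivation:
val('d') = 4, val('i') = 9
Position k = 1, exponent = n-1-k = 2
B^2 mod M = 3^2 mod 1009 = 9
Delta = (9 - 4) * 9 mod 1009 = 45
New hash = (342 + 45) mod 1009 = 387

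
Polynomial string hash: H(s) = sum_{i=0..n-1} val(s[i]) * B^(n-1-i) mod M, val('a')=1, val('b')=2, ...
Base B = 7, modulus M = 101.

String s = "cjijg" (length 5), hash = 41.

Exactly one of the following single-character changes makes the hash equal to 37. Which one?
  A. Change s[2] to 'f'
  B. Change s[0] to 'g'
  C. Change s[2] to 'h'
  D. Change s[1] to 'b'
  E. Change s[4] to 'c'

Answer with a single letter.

Answer: E

Derivation:
Option A: s[2]='i'->'f', delta=(6-9)*7^2 mod 101 = 55, hash=41+55 mod 101 = 96
Option B: s[0]='c'->'g', delta=(7-3)*7^4 mod 101 = 9, hash=41+9 mod 101 = 50
Option C: s[2]='i'->'h', delta=(8-9)*7^2 mod 101 = 52, hash=41+52 mod 101 = 93
Option D: s[1]='j'->'b', delta=(2-10)*7^3 mod 101 = 84, hash=41+84 mod 101 = 24
Option E: s[4]='g'->'c', delta=(3-7)*7^0 mod 101 = 97, hash=41+97 mod 101 = 37 <-- target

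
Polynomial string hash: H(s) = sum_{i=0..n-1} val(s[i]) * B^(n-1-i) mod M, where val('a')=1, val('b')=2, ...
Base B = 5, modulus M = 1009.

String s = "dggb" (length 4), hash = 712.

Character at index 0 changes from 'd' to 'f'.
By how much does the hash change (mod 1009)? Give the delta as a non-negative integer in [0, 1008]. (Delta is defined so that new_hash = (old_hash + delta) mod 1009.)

Delta formula: (val(new) - val(old)) * B^(n-1-k) mod M
  val('f') - val('d') = 6 - 4 = 2
  B^(n-1-k) = 5^3 mod 1009 = 125
  Delta = 2 * 125 mod 1009 = 250

Answer: 250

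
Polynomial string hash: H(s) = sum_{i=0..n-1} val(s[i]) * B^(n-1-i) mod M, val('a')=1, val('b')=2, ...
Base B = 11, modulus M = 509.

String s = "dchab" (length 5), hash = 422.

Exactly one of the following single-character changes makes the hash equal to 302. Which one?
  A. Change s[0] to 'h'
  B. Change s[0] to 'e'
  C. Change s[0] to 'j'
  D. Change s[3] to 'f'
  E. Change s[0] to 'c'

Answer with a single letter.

Answer: B

Derivation:
Option A: s[0]='d'->'h', delta=(8-4)*11^4 mod 509 = 29, hash=422+29 mod 509 = 451
Option B: s[0]='d'->'e', delta=(5-4)*11^4 mod 509 = 389, hash=422+389 mod 509 = 302 <-- target
Option C: s[0]='d'->'j', delta=(10-4)*11^4 mod 509 = 298, hash=422+298 mod 509 = 211
Option D: s[3]='a'->'f', delta=(6-1)*11^1 mod 509 = 55, hash=422+55 mod 509 = 477
Option E: s[0]='d'->'c', delta=(3-4)*11^4 mod 509 = 120, hash=422+120 mod 509 = 33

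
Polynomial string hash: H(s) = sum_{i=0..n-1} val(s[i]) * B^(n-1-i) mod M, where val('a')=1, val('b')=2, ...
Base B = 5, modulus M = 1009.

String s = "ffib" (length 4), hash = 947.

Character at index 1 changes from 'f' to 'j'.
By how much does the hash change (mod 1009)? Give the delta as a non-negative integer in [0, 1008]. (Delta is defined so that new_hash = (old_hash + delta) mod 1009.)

Answer: 100

Derivation:
Delta formula: (val(new) - val(old)) * B^(n-1-k) mod M
  val('j') - val('f') = 10 - 6 = 4
  B^(n-1-k) = 5^2 mod 1009 = 25
  Delta = 4 * 25 mod 1009 = 100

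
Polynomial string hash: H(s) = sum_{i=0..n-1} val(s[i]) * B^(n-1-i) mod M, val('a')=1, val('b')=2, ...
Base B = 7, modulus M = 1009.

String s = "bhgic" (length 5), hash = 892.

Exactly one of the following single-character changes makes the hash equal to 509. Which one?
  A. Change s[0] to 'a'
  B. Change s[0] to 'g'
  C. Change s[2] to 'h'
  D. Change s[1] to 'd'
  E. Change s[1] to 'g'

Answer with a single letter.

Option A: s[0]='b'->'a', delta=(1-2)*7^4 mod 1009 = 626, hash=892+626 mod 1009 = 509 <-- target
Option B: s[0]='b'->'g', delta=(7-2)*7^4 mod 1009 = 906, hash=892+906 mod 1009 = 789
Option C: s[2]='g'->'h', delta=(8-7)*7^2 mod 1009 = 49, hash=892+49 mod 1009 = 941
Option D: s[1]='h'->'d', delta=(4-8)*7^3 mod 1009 = 646, hash=892+646 mod 1009 = 529
Option E: s[1]='h'->'g', delta=(7-8)*7^3 mod 1009 = 666, hash=892+666 mod 1009 = 549

Answer: A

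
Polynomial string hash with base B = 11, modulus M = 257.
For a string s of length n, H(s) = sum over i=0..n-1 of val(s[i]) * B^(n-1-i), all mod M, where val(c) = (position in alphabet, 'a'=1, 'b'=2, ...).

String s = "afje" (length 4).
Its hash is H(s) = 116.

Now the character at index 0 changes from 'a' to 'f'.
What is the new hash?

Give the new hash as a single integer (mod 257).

Answer: 89

Derivation:
val('a') = 1, val('f') = 6
Position k = 0, exponent = n-1-k = 3
B^3 mod M = 11^3 mod 257 = 46
Delta = (6 - 1) * 46 mod 257 = 230
New hash = (116 + 230) mod 257 = 89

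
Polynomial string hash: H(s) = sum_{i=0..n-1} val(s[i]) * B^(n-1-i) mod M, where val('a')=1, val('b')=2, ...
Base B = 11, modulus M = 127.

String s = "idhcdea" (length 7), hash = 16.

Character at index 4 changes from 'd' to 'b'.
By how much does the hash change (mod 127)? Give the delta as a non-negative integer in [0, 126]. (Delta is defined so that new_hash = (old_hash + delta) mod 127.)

Answer: 12

Derivation:
Delta formula: (val(new) - val(old)) * B^(n-1-k) mod M
  val('b') - val('d') = 2 - 4 = -2
  B^(n-1-k) = 11^2 mod 127 = 121
  Delta = -2 * 121 mod 127 = 12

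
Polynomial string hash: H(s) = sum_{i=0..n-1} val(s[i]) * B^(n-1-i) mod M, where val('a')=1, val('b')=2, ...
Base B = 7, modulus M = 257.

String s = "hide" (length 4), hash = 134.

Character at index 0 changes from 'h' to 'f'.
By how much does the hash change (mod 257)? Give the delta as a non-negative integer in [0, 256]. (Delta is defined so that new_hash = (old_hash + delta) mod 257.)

Delta formula: (val(new) - val(old)) * B^(n-1-k) mod M
  val('f') - val('h') = 6 - 8 = -2
  B^(n-1-k) = 7^3 mod 257 = 86
  Delta = -2 * 86 mod 257 = 85

Answer: 85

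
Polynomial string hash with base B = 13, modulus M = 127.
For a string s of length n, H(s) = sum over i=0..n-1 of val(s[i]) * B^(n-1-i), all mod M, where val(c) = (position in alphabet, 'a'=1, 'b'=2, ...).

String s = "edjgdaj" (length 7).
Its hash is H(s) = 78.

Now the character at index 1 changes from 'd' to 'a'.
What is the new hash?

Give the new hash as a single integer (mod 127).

Answer: 116

Derivation:
val('d') = 4, val('a') = 1
Position k = 1, exponent = n-1-k = 5
B^5 mod M = 13^5 mod 127 = 72
Delta = (1 - 4) * 72 mod 127 = 38
New hash = (78 + 38) mod 127 = 116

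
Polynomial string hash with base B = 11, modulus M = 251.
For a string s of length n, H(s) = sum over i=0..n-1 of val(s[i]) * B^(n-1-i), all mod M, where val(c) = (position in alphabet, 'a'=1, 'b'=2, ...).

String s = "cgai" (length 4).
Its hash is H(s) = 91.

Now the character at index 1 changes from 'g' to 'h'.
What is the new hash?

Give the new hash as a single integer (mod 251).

Answer: 212

Derivation:
val('g') = 7, val('h') = 8
Position k = 1, exponent = n-1-k = 2
B^2 mod M = 11^2 mod 251 = 121
Delta = (8 - 7) * 121 mod 251 = 121
New hash = (91 + 121) mod 251 = 212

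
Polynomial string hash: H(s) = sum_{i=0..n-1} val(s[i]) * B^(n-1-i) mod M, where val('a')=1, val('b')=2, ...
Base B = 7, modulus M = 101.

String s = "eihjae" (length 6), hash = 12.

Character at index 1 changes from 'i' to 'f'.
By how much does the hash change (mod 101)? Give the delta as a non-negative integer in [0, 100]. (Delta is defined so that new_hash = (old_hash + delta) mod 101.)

Answer: 69

Derivation:
Delta formula: (val(new) - val(old)) * B^(n-1-k) mod M
  val('f') - val('i') = 6 - 9 = -3
  B^(n-1-k) = 7^4 mod 101 = 78
  Delta = -3 * 78 mod 101 = 69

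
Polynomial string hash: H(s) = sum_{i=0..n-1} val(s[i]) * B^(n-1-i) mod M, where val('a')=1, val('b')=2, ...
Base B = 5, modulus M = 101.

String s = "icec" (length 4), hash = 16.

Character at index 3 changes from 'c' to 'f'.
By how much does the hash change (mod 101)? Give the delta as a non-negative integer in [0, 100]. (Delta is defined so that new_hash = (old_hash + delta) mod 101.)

Delta formula: (val(new) - val(old)) * B^(n-1-k) mod M
  val('f') - val('c') = 6 - 3 = 3
  B^(n-1-k) = 5^0 mod 101 = 1
  Delta = 3 * 1 mod 101 = 3

Answer: 3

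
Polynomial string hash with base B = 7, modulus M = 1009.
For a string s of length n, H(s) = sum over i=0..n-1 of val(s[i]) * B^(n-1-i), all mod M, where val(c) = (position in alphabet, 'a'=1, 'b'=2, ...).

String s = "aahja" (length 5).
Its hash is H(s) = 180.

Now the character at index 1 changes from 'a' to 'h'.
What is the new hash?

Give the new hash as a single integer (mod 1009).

val('a') = 1, val('h') = 8
Position k = 1, exponent = n-1-k = 3
B^3 mod M = 7^3 mod 1009 = 343
Delta = (8 - 1) * 343 mod 1009 = 383
New hash = (180 + 383) mod 1009 = 563

Answer: 563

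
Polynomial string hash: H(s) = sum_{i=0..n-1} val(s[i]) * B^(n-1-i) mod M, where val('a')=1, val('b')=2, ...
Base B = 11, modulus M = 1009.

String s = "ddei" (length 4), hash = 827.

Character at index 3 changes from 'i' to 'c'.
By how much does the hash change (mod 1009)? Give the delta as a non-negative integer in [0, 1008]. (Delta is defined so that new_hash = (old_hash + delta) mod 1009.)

Delta formula: (val(new) - val(old)) * B^(n-1-k) mod M
  val('c') - val('i') = 3 - 9 = -6
  B^(n-1-k) = 11^0 mod 1009 = 1
  Delta = -6 * 1 mod 1009 = 1003

Answer: 1003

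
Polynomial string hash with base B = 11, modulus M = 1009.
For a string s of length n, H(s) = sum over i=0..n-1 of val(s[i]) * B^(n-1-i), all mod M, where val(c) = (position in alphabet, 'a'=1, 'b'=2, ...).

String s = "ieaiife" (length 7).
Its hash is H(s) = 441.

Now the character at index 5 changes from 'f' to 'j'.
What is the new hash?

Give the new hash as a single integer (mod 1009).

Answer: 485

Derivation:
val('f') = 6, val('j') = 10
Position k = 5, exponent = n-1-k = 1
B^1 mod M = 11^1 mod 1009 = 11
Delta = (10 - 6) * 11 mod 1009 = 44
New hash = (441 + 44) mod 1009 = 485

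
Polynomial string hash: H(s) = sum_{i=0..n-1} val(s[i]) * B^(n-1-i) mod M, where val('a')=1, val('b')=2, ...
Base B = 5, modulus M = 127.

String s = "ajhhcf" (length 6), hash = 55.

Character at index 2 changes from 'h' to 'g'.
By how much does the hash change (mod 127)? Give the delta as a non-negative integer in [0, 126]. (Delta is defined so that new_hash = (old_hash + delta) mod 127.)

Delta formula: (val(new) - val(old)) * B^(n-1-k) mod M
  val('g') - val('h') = 7 - 8 = -1
  B^(n-1-k) = 5^3 mod 127 = 125
  Delta = -1 * 125 mod 127 = 2

Answer: 2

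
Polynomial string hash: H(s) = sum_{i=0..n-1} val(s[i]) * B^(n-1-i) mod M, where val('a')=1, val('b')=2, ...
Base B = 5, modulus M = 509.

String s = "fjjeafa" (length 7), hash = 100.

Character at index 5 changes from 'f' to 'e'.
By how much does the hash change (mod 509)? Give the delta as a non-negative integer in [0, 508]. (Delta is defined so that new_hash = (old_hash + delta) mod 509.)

Answer: 504

Derivation:
Delta formula: (val(new) - val(old)) * B^(n-1-k) mod M
  val('e') - val('f') = 5 - 6 = -1
  B^(n-1-k) = 5^1 mod 509 = 5
  Delta = -1 * 5 mod 509 = 504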